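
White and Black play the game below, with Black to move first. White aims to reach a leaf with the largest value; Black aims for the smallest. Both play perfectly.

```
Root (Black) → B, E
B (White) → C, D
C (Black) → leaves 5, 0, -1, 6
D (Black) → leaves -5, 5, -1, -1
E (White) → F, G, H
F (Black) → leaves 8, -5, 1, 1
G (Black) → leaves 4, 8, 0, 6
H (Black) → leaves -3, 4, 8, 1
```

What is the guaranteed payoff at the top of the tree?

C (Black): min(5, 0, -1, 6) = -1
D (Black): min(-5, 5, -1, -1) = -5
B (White): max(-1, -5) = -1
F (Black): min(8, -5, 1, 1) = -5
G (Black): min(4, 8, 0, 6) = 0
H (Black): min(-3, 4, 8, 1) = -3
E (White): max(-5, 0, -3) = 0
Root (Black): min(-1, 0) = -1

-1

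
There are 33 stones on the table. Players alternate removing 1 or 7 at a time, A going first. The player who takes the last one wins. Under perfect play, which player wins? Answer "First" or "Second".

First

Mark each pile size as W (mover wins) or L (mover loses):
i:   0  1  2  3  4  5  6  7  8  9 10 11 12 13 14 15 16 17 18 19 20 21 22 23 24 25 26 27 28 29 30 31 32 33
     L  W  L  W  L  W  L  W  L  W  L  W  L  W  L  W  L  W  L  W  L  W  L  W  L  W  L  W  L  W  L  W  L  W
Position 33 is W, so the first player wins.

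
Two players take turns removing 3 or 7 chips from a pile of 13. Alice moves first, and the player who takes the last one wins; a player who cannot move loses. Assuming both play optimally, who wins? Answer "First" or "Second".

First

W/L table (W = player to move can force a win):
i:   0  1  2  3  4  5  6  7  8  9 10 11 12 13
     L  L  L  W  W  W  L  W  W  W  L  L  L  W
Position 13 is W, so the first player wins.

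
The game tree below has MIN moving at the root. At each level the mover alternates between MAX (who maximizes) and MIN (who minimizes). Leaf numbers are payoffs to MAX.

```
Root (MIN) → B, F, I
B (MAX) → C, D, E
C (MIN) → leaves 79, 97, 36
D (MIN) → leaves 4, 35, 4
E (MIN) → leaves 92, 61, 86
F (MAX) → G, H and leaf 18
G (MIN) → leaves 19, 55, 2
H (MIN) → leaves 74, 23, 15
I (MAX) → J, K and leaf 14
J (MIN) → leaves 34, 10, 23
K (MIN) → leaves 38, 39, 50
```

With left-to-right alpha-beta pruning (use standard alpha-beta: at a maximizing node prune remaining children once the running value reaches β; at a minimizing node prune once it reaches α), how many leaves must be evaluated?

C [α=-∞,β=+∞]: v=36
D [α=36,β=+∞]: v=4 after child 1 ≤ α → α-cutoff, skip 2
E [α=36,β=+∞]: v=61
B [α=-∞,β=+∞]: v=61
G [α=-∞,β=61]: v=2
H [α=2,β=61]: v=15
F [α=-∞,β=61]: v=18
J [α=-∞,β=18]: v=10
K [α=10,β=18]: v=38
I [α=-∞,β=18]: v=38 after child 2 ≥ β → β-cutoff, skip 1
Root [α=-∞,β=+∞]: v=18
Leaves evaluated: 20 of 23.

20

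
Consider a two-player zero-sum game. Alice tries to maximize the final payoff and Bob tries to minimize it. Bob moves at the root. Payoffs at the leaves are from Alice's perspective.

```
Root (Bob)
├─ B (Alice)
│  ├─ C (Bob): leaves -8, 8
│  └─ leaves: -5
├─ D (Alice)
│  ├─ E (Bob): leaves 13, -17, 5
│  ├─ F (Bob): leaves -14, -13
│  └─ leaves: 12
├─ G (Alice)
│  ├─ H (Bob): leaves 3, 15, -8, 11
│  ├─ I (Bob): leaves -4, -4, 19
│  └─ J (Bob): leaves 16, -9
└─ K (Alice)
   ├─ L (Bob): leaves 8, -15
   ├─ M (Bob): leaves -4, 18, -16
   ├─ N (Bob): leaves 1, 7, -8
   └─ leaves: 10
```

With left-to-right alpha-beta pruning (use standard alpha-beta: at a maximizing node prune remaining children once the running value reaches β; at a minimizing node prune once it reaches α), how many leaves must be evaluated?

C [α=-∞,β=+∞]: v=-8
B [α=-∞,β=+∞]: v=-5
E [α=-∞,β=-5]: v=-17
F [α=-17,β=-5]: v=-14
D [α=-∞,β=-5]: v=12
H [α=-∞,β=-5]: v=-8
I [α=-8,β=-5]: v=-4
G [α=-∞,β=-5]: v=-4 after child 2 ≥ β → β-cutoff, skip 1
L [α=-∞,β=-5]: v=-15
M [α=-15,β=-5]: v=-16
N [α=-15,β=-5]: v=-8
K [α=-∞,β=-5]: v=10
Root [α=-∞,β=+∞]: v=-5
Leaves evaluated: 25 of 27.

25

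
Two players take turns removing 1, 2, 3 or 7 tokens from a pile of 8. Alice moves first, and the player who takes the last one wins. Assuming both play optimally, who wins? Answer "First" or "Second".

Second

Mark each pile size as W (mover wins) or L (mover loses):
i:   0  1  2  3  4  5  6  7  8
     L  W  W  W  L  W  W  W  L
Position 8 is L, so the second player wins.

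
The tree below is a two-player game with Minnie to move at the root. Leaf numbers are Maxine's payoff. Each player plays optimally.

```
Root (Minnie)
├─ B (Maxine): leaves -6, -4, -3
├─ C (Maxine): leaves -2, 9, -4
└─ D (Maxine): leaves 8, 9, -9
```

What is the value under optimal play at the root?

-3

B (Maxine): max(-6, -4, -3) = -3
C (Maxine): max(-2, 9, -4) = 9
D (Maxine): max(8, 9, -9) = 9
Root (Minnie): min(-3, 9, 9) = -3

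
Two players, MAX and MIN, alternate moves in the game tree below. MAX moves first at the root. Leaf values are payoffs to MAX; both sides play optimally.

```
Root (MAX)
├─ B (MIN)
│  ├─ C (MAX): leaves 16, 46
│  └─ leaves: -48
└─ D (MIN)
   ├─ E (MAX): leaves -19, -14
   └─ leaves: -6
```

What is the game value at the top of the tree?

-14

C (MAX): max(16, 46) = 46
B (MIN): min(46, -48) = -48
E (MAX): max(-19, -14) = -14
D (MIN): min(-14, -6) = -14
Root (MAX): max(-48, -14) = -14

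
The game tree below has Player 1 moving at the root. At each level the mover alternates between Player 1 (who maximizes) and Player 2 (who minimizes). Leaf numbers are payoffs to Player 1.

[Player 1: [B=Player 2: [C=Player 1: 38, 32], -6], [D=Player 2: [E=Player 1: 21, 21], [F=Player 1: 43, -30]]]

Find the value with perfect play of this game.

21

C (Player 1): max(38, 32) = 38
B (Player 2): min(38, -6) = -6
E (Player 1): max(21, 21) = 21
F (Player 1): max(43, -30) = 43
D (Player 2): min(21, 43) = 21
Root (Player 1): max(-6, 21) = 21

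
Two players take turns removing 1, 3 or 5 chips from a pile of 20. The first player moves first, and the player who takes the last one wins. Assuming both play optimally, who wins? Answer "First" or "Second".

Positions where the player to move wins (W) vs loses (L):
i:   0  1  2  3  4  5  6  7  8  9 10 11 12 13 14 15 16 17 18 19 20
     L  W  L  W  L  W  L  W  L  W  L  W  L  W  L  W  L  W  L  W  L
Position 20 is L, so the second player wins.

Second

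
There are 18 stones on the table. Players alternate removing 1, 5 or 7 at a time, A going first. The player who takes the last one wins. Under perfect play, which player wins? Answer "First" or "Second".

Second

Mark each pile size as W (mover wins) or L (mover loses):
i:   0  1  2  3  4  5  6  7  8  9 10 11 12 13 14 15 16 17 18
     L  W  L  W  L  W  L  W  L  W  L  W  L  W  L  W  L  W  L
Position 18 is L, so the second player wins.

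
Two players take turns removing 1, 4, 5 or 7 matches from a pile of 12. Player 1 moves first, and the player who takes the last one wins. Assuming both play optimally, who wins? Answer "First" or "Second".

W/L table (W = player to move can force a win):
i:   0  1  2  3  4  5  6  7  8  9 10 11 12
     L  W  L  W  W  W  W  W  L  W  L  W  W
Position 12 is W, so the first player wins.

First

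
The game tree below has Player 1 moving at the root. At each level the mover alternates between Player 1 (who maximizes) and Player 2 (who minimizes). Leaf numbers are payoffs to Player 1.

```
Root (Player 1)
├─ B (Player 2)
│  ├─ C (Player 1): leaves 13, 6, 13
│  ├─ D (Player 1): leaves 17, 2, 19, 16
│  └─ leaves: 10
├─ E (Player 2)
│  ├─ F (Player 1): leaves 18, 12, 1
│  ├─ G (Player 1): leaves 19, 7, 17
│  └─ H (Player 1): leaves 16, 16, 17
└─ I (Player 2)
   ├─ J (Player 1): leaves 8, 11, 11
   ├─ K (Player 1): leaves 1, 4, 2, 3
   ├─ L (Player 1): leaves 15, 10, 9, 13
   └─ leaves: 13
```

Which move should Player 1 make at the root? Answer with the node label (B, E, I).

E

C (Player 1): max(13, 6, 13) = 13
D (Player 1): max(17, 2, 19, 16) = 19
B (Player 2): min(13, 19, 10) = 10
F (Player 1): max(18, 12, 1) = 18
G (Player 1): max(19, 7, 17) = 19
H (Player 1): max(16, 16, 17) = 17
E (Player 2): min(18, 19, 17) = 17
J (Player 1): max(8, 11, 11) = 11
K (Player 1): max(1, 4, 2, 3) = 4
L (Player 1): max(15, 10, 9, 13) = 15
I (Player 2): min(11, 4, 15, 13) = 4
Root (Player 1): max(10, 17, 4) = 17
Player 1 picks the child with the highest value: E (value 17).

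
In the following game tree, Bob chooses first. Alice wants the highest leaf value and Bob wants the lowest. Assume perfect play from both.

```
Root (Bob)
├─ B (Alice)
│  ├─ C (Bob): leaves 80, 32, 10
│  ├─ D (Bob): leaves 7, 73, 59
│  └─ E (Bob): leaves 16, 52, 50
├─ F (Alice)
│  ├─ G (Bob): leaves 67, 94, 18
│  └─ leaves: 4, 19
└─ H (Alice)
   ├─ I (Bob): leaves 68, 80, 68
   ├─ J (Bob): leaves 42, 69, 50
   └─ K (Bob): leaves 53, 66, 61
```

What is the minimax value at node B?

16

C: min(80, 32, 10) = 10
D: min(7, 73, 59) = 7
E: min(16, 52, 50) = 16
B: max(10, 7, 16) = 16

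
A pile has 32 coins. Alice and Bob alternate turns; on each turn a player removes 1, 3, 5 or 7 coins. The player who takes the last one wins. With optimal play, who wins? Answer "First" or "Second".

Second

Mark each pile size as W (mover wins) or L (mover loses):
i:   0  1  2  3  4  5  6  7  8  9 10 11 12 13 14 15 16 17 18 19 20 21 22 23 24 25 26 27 28 29 30 31 32
     L  W  L  W  L  W  L  W  L  W  L  W  L  W  L  W  L  W  L  W  L  W  L  W  L  W  L  W  L  W  L  W  L
Position 32 is L, so the second player wins.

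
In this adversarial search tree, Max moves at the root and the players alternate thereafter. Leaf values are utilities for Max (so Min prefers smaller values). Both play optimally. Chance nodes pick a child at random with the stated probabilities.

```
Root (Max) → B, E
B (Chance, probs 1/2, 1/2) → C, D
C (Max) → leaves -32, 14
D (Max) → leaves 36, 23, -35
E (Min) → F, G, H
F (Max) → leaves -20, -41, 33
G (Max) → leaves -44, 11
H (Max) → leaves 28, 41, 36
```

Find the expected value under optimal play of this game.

C (Max): max(-32, 14) = 14
D (Max): max(36, 23, -35) = 36
B (Chance): 1/2·14 + 1/2·36 = 25
F (Max): max(-20, -41, 33) = 33
G (Max): max(-44, 11) = 11
H (Max): max(28, 41, 36) = 41
E (Min): min(33, 11, 41) = 11
Root (Max): max(25, 11) = 25

25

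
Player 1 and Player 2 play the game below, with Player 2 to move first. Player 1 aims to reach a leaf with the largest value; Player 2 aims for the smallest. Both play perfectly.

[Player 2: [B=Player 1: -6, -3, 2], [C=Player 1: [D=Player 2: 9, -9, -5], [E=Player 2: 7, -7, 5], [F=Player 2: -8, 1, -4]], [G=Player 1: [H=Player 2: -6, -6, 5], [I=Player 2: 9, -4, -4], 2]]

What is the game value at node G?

2

H: min(-6, -6, 5) = -6
I: min(9, -4, -4) = -4
G: max(-6, -4, 2) = 2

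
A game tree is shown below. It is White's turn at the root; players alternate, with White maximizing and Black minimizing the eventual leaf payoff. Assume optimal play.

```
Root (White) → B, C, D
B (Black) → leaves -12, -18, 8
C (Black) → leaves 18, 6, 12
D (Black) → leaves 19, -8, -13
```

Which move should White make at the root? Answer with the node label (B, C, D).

C

B (Black): min(-12, -18, 8) = -18
C (Black): min(18, 6, 12) = 6
D (Black): min(19, -8, -13) = -13
Root (White): max(-18, 6, -13) = 6
White picks the child with the highest value: C (value 6).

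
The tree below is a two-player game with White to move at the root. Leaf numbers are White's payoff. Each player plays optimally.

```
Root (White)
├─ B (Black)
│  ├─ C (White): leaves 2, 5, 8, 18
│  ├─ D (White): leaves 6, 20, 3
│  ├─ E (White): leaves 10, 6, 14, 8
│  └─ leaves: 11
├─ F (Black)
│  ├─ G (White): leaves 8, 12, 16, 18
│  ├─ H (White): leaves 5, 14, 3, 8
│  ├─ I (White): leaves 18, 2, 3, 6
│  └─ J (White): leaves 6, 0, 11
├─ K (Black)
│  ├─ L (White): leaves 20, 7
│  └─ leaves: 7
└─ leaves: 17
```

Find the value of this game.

17

C (White): max(2, 5, 8, 18) = 18
D (White): max(6, 20, 3) = 20
E (White): max(10, 6, 14, 8) = 14
B (Black): min(18, 20, 14, 11) = 11
G (White): max(8, 12, 16, 18) = 18
H (White): max(5, 14, 3, 8) = 14
I (White): max(18, 2, 3, 6) = 18
J (White): max(6, 0, 11) = 11
F (Black): min(18, 14, 18, 11) = 11
L (White): max(20, 7) = 20
K (Black): min(20, 7) = 7
Root (White): max(11, 11, 7, 17) = 17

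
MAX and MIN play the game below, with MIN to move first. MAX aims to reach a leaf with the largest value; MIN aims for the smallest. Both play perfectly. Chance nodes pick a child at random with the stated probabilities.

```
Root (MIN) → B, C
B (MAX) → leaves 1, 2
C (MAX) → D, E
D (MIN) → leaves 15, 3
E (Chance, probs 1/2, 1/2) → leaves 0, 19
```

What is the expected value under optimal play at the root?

B (MAX): max(1, 2) = 2
D (MIN): min(15, 3) = 3
E (Chance): 1/2·0 + 1/2·19 = 9.5
C (MAX): max(3, 9.5) = 9.5
Root (MIN): min(2, 9.5) = 2

2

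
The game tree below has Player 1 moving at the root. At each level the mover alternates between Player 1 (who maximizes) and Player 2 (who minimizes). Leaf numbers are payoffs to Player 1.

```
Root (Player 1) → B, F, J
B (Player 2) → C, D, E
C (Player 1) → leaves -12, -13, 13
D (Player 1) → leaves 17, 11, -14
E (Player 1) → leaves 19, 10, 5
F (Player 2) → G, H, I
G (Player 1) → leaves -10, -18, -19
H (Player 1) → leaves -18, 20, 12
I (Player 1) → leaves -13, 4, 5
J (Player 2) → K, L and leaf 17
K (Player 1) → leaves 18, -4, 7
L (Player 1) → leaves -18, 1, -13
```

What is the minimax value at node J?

1

K: max(18, -4, 7) = 18
L: max(-18, 1, -13) = 1
J: min(18, 1, 17) = 1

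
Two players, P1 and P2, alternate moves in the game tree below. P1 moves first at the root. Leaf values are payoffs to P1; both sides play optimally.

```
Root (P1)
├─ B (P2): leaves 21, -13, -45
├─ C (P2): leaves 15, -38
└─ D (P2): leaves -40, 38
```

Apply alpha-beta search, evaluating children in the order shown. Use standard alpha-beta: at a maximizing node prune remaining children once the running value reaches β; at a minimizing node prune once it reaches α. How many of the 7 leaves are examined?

6

B [α=-∞,β=+∞]: v=-45
C [α=-45,β=+∞]: v=-38
D [α=-38,β=+∞]: v=-40 after child 1 ≤ α → α-cutoff, skip 1
Root [α=-∞,β=+∞]: v=-38
Leaves evaluated: 6 of 7.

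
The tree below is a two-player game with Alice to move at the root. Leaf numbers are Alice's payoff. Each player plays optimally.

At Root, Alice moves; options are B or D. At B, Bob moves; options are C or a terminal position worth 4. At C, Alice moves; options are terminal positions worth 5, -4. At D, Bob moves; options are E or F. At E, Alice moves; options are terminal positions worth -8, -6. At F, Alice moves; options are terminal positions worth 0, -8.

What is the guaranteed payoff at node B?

4

C: max(5, -4) = 5
B: min(5, 4) = 4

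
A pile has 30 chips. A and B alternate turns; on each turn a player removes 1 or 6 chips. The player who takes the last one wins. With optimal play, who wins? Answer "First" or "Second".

Compute winning (W) and losing (L) positions by backward induction:
i:   0  1  2  3  4  5  6  7  8  9 10 11 12 13 14 15 16 17 18 19 20 21 22 23 24 25 26 27 28 29 30
     L  W  L  W  L  W  W  L  W  L  W  L  W  W  L  W  L  W  L  W  W  L  W  L  W  L  W  W  L  W  L
Position 30 is L, so the second player wins.

Second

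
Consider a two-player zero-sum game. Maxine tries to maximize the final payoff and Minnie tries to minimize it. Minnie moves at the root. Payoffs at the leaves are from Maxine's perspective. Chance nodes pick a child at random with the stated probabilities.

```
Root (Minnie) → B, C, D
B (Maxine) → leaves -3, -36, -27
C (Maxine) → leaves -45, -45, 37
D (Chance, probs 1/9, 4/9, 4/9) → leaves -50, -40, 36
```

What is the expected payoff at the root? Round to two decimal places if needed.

B (Maxine): max(-3, -36, -27) = -3
C (Maxine): max(-45, -45, 37) = 37
D (Chance): 1/9·-50 + 4/9·-40 + 4/9·36 = -7.33
Root (Minnie): min(-3, 37, -7.33) = -7.33

-7.33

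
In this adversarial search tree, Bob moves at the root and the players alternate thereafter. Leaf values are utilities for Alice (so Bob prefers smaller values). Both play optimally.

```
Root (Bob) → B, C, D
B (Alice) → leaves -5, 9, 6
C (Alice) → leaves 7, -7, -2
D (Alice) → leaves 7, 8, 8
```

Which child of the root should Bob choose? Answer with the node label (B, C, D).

B (Alice): max(-5, 9, 6) = 9
C (Alice): max(7, -7, -2) = 7
D (Alice): max(7, 8, 8) = 8
Root (Bob): min(9, 7, 8) = 7
Bob picks the child with the lowest value: C (value 7).

C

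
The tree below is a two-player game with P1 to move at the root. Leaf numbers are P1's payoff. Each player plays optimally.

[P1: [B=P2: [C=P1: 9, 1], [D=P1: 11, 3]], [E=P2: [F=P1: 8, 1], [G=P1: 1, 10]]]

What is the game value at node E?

8

F: max(8, 1) = 8
G: max(1, 10) = 10
E: min(8, 10) = 8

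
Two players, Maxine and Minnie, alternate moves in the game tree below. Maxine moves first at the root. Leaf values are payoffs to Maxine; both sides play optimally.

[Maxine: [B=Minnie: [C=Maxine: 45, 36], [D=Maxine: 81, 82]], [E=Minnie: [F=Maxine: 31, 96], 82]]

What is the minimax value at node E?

F: max(31, 96) = 96
E: min(96, 82) = 82

82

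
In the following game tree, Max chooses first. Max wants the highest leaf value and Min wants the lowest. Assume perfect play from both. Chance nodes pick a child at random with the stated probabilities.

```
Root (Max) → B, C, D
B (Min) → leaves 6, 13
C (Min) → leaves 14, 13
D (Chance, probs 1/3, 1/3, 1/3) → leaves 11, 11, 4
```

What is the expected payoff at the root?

B (Min): min(6, 13) = 6
C (Min): min(14, 13) = 13
D (Chance): 1/3·11 + 1/3·11 + 1/3·4 = 8.67
Root (Max): max(6, 13, 8.67) = 13

13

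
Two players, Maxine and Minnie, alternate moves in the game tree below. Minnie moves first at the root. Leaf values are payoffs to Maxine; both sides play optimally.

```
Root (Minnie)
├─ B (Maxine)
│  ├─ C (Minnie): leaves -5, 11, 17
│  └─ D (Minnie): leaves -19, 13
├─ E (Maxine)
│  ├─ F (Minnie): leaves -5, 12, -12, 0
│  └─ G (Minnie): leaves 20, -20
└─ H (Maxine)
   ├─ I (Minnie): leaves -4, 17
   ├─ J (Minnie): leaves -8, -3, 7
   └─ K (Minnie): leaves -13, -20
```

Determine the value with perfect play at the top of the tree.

C (Minnie): min(-5, 11, 17) = -5
D (Minnie): min(-19, 13) = -19
B (Maxine): max(-5, -19) = -5
F (Minnie): min(-5, 12, -12, 0) = -12
G (Minnie): min(20, -20) = -20
E (Maxine): max(-12, -20) = -12
I (Minnie): min(-4, 17) = -4
J (Minnie): min(-8, -3, 7) = -8
K (Minnie): min(-13, -20) = -20
H (Maxine): max(-4, -8, -20) = -4
Root (Minnie): min(-5, -12, -4) = -12

-12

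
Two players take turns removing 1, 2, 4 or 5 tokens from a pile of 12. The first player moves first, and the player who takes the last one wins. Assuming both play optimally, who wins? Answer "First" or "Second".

Mark each pile size as W (mover wins) or L (mover loses):
i:   0  1  2  3  4  5  6  7  8  9 10 11 12
     L  W  W  L  W  W  L  W  W  L  W  W  L
Position 12 is L, so the second player wins.

Second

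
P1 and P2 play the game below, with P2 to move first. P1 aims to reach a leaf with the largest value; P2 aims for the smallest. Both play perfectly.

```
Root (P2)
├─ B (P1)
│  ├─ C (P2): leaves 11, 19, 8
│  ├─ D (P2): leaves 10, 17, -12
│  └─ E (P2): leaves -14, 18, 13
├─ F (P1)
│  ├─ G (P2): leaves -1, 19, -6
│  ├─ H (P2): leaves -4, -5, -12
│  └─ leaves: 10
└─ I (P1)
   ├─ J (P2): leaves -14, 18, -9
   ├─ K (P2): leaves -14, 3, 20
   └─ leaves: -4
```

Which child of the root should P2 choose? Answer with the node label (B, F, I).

C (P2): min(11, 19, 8) = 8
D (P2): min(10, 17, -12) = -12
E (P2): min(-14, 18, 13) = -14
B (P1): max(8, -12, -14) = 8
G (P2): min(-1, 19, -6) = -6
H (P2): min(-4, -5, -12) = -12
F (P1): max(-6, -12, 10) = 10
J (P2): min(-14, 18, -9) = -14
K (P2): min(-14, 3, 20) = -14
I (P1): max(-14, -14, -4) = -4
Root (P2): min(8, 10, -4) = -4
P2 picks the child with the lowest value: I (value -4).

I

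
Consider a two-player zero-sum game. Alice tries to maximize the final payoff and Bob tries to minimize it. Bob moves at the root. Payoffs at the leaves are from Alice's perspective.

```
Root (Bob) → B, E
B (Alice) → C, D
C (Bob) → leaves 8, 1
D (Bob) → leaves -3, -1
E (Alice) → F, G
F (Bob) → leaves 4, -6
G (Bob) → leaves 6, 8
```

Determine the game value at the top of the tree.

C (Bob): min(8, 1) = 1
D (Bob): min(-3, -1) = -3
B (Alice): max(1, -3) = 1
F (Bob): min(4, -6) = -6
G (Bob): min(6, 8) = 6
E (Alice): max(-6, 6) = 6
Root (Bob): min(1, 6) = 1

1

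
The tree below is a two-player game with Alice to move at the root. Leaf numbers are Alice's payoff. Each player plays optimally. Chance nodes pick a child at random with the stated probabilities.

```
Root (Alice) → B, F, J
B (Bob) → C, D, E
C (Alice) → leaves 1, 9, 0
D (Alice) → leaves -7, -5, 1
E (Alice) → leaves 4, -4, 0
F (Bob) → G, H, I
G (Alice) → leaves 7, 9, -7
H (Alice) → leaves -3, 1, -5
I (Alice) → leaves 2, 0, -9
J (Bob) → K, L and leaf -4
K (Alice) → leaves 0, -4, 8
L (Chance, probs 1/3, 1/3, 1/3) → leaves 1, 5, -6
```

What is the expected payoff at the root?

C (Alice): max(1, 9, 0) = 9
D (Alice): max(-7, -5, 1) = 1
E (Alice): max(4, -4, 0) = 4
B (Bob): min(9, 1, 4) = 1
G (Alice): max(7, 9, -7) = 9
H (Alice): max(-3, 1, -5) = 1
I (Alice): max(2, 0, -9) = 2
F (Bob): min(9, 1, 2) = 1
K (Alice): max(0, -4, 8) = 8
L (Chance): 1/3·1 + 1/3·5 + 1/3·-6 = 0
J (Bob): min(8, 0, -4) = -4
Root (Alice): max(1, 1, -4) = 1

1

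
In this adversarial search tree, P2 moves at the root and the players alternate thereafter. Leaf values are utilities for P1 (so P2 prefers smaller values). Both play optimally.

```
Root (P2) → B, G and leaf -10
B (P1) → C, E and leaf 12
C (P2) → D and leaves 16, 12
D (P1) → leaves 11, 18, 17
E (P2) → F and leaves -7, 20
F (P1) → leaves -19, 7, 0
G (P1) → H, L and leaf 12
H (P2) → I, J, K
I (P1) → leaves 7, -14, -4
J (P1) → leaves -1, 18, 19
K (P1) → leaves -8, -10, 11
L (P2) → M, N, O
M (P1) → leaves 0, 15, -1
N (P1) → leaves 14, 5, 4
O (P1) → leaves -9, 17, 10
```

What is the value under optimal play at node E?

-7

F: max(-19, 7, 0) = 7
E: min(7, -7, 20) = -7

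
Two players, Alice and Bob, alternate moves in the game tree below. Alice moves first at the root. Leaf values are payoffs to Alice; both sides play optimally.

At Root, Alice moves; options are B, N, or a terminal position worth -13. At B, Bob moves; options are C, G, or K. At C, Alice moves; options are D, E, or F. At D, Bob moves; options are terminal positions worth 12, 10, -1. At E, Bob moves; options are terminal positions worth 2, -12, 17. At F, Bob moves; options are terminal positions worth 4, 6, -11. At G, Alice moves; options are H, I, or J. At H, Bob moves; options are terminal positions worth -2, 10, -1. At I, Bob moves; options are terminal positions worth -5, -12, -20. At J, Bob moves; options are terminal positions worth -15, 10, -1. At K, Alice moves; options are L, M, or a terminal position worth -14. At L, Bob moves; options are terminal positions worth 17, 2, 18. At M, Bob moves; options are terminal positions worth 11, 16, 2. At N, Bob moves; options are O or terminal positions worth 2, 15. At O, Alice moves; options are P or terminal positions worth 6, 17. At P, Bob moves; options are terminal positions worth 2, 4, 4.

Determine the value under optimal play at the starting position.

2

D (Bob): min(12, 10, -1) = -1
E (Bob): min(2, -12, 17) = -12
F (Bob): min(4, 6, -11) = -11
C (Alice): max(-1, -12, -11) = -1
H (Bob): min(-2, 10, -1) = -2
I (Bob): min(-5, -12, -20) = -20
J (Bob): min(-15, 10, -1) = -15
G (Alice): max(-2, -20, -15) = -2
L (Bob): min(17, 2, 18) = 2
M (Bob): min(11, 16, 2) = 2
K (Alice): max(2, 2, -14) = 2
B (Bob): min(-1, -2, 2) = -2
P (Bob): min(2, 4, 4) = 2
O (Alice): max(2, 6, 17) = 17
N (Bob): min(17, 2, 15) = 2
Root (Alice): max(-2, 2, -13) = 2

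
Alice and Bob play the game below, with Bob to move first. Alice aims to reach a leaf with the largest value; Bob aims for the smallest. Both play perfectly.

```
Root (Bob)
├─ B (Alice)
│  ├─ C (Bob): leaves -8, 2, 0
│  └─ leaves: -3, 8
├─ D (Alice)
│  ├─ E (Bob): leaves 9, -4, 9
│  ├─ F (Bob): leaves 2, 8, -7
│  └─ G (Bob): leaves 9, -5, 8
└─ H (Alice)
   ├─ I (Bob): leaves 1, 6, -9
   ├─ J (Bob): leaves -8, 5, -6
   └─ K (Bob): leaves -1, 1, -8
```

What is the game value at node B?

C: min(-8, 2, 0) = -8
B: max(-8, -3, 8) = 8

8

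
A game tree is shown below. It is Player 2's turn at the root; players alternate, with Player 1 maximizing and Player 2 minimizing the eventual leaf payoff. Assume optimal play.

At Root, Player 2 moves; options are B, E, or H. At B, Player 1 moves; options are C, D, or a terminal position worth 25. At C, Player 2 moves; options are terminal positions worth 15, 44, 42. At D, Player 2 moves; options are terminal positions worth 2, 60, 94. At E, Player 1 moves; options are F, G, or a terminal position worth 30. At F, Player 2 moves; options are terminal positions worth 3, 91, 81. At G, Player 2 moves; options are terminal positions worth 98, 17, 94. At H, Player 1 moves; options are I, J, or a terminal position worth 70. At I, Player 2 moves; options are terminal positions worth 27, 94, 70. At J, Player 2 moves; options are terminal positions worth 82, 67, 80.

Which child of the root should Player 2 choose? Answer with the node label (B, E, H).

C (Player 2): min(15, 44, 42) = 15
D (Player 2): min(2, 60, 94) = 2
B (Player 1): max(15, 2, 25) = 25
F (Player 2): min(3, 91, 81) = 3
G (Player 2): min(98, 17, 94) = 17
E (Player 1): max(3, 17, 30) = 30
I (Player 2): min(27, 94, 70) = 27
J (Player 2): min(82, 67, 80) = 67
H (Player 1): max(27, 67, 70) = 70
Root (Player 2): min(25, 30, 70) = 25
Player 2 picks the child with the lowest value: B (value 25).

B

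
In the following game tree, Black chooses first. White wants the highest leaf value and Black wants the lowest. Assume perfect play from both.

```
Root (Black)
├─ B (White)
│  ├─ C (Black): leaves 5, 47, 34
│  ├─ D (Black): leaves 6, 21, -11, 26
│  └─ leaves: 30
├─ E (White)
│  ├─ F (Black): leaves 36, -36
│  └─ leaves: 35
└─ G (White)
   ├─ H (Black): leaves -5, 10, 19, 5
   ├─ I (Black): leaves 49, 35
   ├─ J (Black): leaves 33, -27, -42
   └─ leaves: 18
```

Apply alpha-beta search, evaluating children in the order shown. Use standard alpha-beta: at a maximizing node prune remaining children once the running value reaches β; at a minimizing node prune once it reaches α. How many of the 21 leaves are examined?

16

C [α=-∞,β=+∞]: v=5
D [α=5,β=+∞]: v=-11 after child 3 ≤ α → α-cutoff, skip 1
B [α=-∞,β=+∞]: v=30
F [α=-∞,β=30]: v=-36
E [α=-∞,β=30]: v=35
H [α=-∞,β=30]: v=-5
I [α=-5,β=30]: v=35
G [α=-∞,β=30]: v=35 after child 2 ≥ β → β-cutoff, skip 2
Root [α=-∞,β=+∞]: v=30
Leaves evaluated: 16 of 21.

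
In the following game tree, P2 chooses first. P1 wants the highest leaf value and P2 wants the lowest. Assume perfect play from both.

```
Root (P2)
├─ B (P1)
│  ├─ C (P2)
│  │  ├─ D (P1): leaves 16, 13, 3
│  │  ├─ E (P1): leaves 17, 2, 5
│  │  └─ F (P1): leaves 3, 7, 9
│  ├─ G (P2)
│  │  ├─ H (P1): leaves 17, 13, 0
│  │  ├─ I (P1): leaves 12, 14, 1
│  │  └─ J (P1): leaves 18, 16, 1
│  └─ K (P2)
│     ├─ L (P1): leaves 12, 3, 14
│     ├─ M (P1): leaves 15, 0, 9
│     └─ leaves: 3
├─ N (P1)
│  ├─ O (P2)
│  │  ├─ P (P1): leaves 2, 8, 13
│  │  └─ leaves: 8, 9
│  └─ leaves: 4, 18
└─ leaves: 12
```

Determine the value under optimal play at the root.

D (P1): max(16, 13, 3) = 16
E (P1): max(17, 2, 5) = 17
F (P1): max(3, 7, 9) = 9
C (P2): min(16, 17, 9) = 9
H (P1): max(17, 13, 0) = 17
I (P1): max(12, 14, 1) = 14
J (P1): max(18, 16, 1) = 18
G (P2): min(17, 14, 18) = 14
L (P1): max(12, 3, 14) = 14
M (P1): max(15, 0, 9) = 15
K (P2): min(14, 15, 3) = 3
B (P1): max(9, 14, 3) = 14
P (P1): max(2, 8, 13) = 13
O (P2): min(13, 8, 9) = 8
N (P1): max(8, 4, 18) = 18
Root (P2): min(14, 18, 12) = 12

12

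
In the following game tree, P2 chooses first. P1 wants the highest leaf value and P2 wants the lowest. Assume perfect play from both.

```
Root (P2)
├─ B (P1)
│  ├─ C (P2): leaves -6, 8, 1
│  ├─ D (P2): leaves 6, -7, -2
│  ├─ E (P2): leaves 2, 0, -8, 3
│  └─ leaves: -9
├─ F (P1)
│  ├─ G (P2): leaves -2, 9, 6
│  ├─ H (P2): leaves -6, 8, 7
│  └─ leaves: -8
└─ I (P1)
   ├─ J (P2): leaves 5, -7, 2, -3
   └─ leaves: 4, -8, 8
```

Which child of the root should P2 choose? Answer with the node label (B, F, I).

B

C (P2): min(-6, 8, 1) = -6
D (P2): min(6, -7, -2) = -7
E (P2): min(2, 0, -8, 3) = -8
B (P1): max(-6, -7, -8, -9) = -6
G (P2): min(-2, 9, 6) = -2
H (P2): min(-6, 8, 7) = -6
F (P1): max(-2, -6, -8) = -2
J (P2): min(5, -7, 2, -3) = -7
I (P1): max(-7, 4, -8, 8) = 8
Root (P2): min(-6, -2, 8) = -6
P2 picks the child with the lowest value: B (value -6).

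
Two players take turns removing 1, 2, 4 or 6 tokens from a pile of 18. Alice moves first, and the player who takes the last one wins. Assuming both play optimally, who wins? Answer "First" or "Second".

Positions where the player to move wins (W) vs loses (L):
i:   0  1  2  3  4  5  6  7  8  9 10 11 12 13 14 15 16 17 18
     L  W  W  L  W  W  W  W  L  W  W  L  W  W  W  W  L  W  W
Position 18 is W, so the first player wins.

First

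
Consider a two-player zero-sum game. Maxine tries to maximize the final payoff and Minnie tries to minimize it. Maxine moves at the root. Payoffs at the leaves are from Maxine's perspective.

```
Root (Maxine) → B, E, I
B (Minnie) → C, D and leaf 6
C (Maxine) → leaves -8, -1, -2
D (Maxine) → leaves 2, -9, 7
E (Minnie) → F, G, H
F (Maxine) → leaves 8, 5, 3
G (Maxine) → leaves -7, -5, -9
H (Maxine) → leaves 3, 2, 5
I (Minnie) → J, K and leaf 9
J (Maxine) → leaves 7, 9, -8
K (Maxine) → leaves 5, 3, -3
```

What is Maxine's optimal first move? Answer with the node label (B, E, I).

I

C (Maxine): max(-8, -1, -2) = -1
D (Maxine): max(2, -9, 7) = 7
B (Minnie): min(-1, 7, 6) = -1
F (Maxine): max(8, 5, 3) = 8
G (Maxine): max(-7, -5, -9) = -5
H (Maxine): max(3, 2, 5) = 5
E (Minnie): min(8, -5, 5) = -5
J (Maxine): max(7, 9, -8) = 9
K (Maxine): max(5, 3, -3) = 5
I (Minnie): min(9, 5, 9) = 5
Root (Maxine): max(-1, -5, 5) = 5
Maxine picks the child with the highest value: I (value 5).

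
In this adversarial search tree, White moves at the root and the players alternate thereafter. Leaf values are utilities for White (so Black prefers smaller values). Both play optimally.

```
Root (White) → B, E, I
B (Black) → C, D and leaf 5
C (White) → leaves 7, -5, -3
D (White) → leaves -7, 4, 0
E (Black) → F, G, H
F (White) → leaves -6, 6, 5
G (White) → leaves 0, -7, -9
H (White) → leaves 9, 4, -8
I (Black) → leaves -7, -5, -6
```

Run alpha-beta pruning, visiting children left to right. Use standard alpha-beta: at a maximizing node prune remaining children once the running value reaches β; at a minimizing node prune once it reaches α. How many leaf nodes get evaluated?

14

C [α=-∞,β=+∞]: v=7
D [α=-∞,β=7]: v=4
B [α=-∞,β=+∞]: v=4
F [α=4,β=+∞]: v=6
G [α=4,β=6]: v=0
E [α=4,β=+∞]: v=0 after child 2 ≤ α → α-cutoff, skip 1
I [α=4,β=+∞]: v=-7 after child 1 ≤ α → α-cutoff, skip 2
Root [α=-∞,β=+∞]: v=4
Leaves evaluated: 14 of 19.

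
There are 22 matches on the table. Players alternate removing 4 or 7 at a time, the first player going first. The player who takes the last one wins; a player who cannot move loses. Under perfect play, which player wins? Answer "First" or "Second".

Mark each pile size as W (mover wins) or L (mover loses):
i:   0  1  2  3  4  5  6  7  8  9 10 11 12 13 14 15 16 17 18 19 20 21 22
     L  L  L  L  W  W  W  W  W  W  W  L  L  L  L  W  W  W  W  W  W  W  L
Position 22 is L, so the second player wins.

Second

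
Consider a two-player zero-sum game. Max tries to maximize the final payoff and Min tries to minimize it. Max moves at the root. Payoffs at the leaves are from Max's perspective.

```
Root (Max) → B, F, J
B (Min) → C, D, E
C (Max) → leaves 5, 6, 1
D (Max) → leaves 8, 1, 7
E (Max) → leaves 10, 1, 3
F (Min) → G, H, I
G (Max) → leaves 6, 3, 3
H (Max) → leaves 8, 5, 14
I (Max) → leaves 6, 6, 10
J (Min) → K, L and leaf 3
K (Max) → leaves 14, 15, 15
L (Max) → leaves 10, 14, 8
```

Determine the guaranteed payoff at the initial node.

C (Max): max(5, 6, 1) = 6
D (Max): max(8, 1, 7) = 8
E (Max): max(10, 1, 3) = 10
B (Min): min(6, 8, 10) = 6
G (Max): max(6, 3, 3) = 6
H (Max): max(8, 5, 14) = 14
I (Max): max(6, 6, 10) = 10
F (Min): min(6, 14, 10) = 6
K (Max): max(14, 15, 15) = 15
L (Max): max(10, 14, 8) = 14
J (Min): min(15, 14, 3) = 3
Root (Max): max(6, 6, 3) = 6

6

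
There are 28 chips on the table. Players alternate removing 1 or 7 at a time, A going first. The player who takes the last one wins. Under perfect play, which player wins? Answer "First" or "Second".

W/L table (W = player to move can force a win):
i:   0  1  2  3  4  5  6  7  8  9 10 11 12 13 14 15 16 17 18 19 20 21 22 23 24 25 26 27 28
     L  W  L  W  L  W  L  W  L  W  L  W  L  W  L  W  L  W  L  W  L  W  L  W  L  W  L  W  L
Position 28 is L, so the second player wins.

Second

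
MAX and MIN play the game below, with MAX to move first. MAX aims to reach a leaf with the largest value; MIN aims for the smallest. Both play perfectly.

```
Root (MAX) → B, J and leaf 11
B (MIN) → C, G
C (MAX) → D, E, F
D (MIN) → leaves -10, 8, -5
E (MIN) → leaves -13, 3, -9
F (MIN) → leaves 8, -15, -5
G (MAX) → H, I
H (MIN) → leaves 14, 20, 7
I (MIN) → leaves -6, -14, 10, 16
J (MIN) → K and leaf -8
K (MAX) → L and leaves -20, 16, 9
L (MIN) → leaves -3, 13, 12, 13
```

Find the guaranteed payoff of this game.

11

D (MIN): min(-10, 8, -5) = -10
E (MIN): min(-13, 3, -9) = -13
F (MIN): min(8, -15, -5) = -15
C (MAX): max(-10, -13, -15) = -10
H (MIN): min(14, 20, 7) = 7
I (MIN): min(-6, -14, 10, 16) = -14
G (MAX): max(7, -14) = 7
B (MIN): min(-10, 7) = -10
L (MIN): min(-3, 13, 12, 13) = -3
K (MAX): max(-3, -20, 16, 9) = 16
J (MIN): min(16, -8) = -8
Root (MAX): max(-10, -8, 11) = 11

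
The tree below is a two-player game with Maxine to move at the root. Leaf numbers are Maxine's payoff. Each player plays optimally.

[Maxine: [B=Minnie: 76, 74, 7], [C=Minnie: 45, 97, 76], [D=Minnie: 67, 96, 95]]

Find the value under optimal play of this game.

B (Minnie): min(76, 74, 7) = 7
C (Minnie): min(45, 97, 76) = 45
D (Minnie): min(67, 96, 95) = 67
Root (Maxine): max(7, 45, 67) = 67

67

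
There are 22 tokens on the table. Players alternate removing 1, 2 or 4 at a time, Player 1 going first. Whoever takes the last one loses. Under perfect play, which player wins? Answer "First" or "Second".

Second

Positions where the player to move wins (W) vs loses (L):
i:   0  1  2  3  4  5  6  7  8  9 10 11 12 13 14 15 16 17 18 19 20 21 22
     W  L  W  W  L  W  W  L  W  W  L  W  W  L  W  W  L  W  W  L  W  W  L
Position 22 is L, so the second player wins.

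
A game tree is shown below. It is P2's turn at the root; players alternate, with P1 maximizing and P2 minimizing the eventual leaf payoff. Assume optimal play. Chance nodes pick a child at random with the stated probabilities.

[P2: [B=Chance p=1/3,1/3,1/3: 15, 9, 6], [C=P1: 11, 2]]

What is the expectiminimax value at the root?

B (Chance): 1/3·15 + 1/3·9 + 1/3·6 = 10
C (P1): max(11, 2) = 11
Root (P2): min(10, 11) = 10

10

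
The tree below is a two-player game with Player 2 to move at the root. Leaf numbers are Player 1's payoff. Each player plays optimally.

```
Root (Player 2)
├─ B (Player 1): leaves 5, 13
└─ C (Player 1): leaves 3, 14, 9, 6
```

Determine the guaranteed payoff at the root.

B (Player 1): max(5, 13) = 13
C (Player 1): max(3, 14, 9, 6) = 14
Root (Player 2): min(13, 14) = 13

13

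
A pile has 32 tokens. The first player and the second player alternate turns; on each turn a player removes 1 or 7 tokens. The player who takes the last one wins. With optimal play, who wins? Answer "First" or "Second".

Mark each pile size as W (mover wins) or L (mover loses):
i:   0  1  2  3  4  5  6  7  8  9 10 11 12 13 14 15 16 17 18 19 20 21 22 23 24 25 26 27 28 29 30 31 32
     L  W  L  W  L  W  L  W  L  W  L  W  L  W  L  W  L  W  L  W  L  W  L  W  L  W  L  W  L  W  L  W  L
Position 32 is L, so the second player wins.

Second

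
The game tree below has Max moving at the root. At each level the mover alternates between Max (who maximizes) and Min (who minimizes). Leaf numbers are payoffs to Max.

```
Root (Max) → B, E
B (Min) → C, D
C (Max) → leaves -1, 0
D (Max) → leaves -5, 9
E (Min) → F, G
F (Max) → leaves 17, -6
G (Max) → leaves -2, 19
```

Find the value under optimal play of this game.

C (Max): max(-1, 0) = 0
D (Max): max(-5, 9) = 9
B (Min): min(0, 9) = 0
F (Max): max(17, -6) = 17
G (Max): max(-2, 19) = 19
E (Min): min(17, 19) = 17
Root (Max): max(0, 17) = 17

17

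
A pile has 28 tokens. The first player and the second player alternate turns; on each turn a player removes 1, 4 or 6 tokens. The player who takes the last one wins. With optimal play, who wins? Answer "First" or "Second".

First

Positions where the player to move wins (W) vs loses (L):
i:   0  1  2  3  4  5  6  7  8  9 10 11 12 13 14 15 16 17 18 19 20 21 22 23 24 25 26 27 28
     L  W  L  W  W  L  W  L  W  W  L  W  L  W  W  L  W  L  W  W  L  W  L  W  W  L  W  L  W
Position 28 is W, so the first player wins.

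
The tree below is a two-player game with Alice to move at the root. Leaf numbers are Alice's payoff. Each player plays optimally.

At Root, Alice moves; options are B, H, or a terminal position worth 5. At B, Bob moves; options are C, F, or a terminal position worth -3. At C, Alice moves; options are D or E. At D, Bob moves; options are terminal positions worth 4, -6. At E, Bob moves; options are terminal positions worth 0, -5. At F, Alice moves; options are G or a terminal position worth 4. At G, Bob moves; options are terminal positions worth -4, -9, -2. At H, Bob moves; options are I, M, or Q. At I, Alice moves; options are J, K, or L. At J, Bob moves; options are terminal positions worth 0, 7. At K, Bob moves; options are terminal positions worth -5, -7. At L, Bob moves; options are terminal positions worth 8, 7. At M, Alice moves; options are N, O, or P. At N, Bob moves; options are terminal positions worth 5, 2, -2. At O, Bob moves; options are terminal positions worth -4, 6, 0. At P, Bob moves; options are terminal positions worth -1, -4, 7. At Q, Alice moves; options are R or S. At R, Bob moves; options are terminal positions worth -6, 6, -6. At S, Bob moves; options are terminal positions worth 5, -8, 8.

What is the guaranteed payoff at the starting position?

D (Bob): min(4, -6) = -6
E (Bob): min(0, -5) = -5
C (Alice): max(-6, -5) = -5
G (Bob): min(-4, -9, -2) = -9
F (Alice): max(-9, 4) = 4
B (Bob): min(-5, 4, -3) = -5
J (Bob): min(0, 7) = 0
K (Bob): min(-5, -7) = -7
L (Bob): min(8, 7) = 7
I (Alice): max(0, -7, 7) = 7
N (Bob): min(5, 2, -2) = -2
O (Bob): min(-4, 6, 0) = -4
P (Bob): min(-1, -4, 7) = -4
M (Alice): max(-2, -4, -4) = -2
R (Bob): min(-6, 6, -6) = -6
S (Bob): min(5, -8, 8) = -8
Q (Alice): max(-6, -8) = -6
H (Bob): min(7, -2, -6) = -6
Root (Alice): max(-5, -6, 5) = 5

5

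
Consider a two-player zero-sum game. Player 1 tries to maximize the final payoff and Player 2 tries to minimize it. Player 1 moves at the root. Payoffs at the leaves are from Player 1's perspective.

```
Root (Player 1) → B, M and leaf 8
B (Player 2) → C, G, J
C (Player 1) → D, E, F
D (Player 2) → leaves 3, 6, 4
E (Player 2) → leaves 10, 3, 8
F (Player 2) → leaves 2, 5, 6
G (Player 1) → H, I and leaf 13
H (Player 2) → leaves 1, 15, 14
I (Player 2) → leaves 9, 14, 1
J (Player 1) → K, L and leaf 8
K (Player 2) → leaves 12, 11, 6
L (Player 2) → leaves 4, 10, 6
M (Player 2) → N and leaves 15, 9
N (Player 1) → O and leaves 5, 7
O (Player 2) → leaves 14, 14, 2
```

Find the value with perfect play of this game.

8

D (Player 2): min(3, 6, 4) = 3
E (Player 2): min(10, 3, 8) = 3
F (Player 2): min(2, 5, 6) = 2
C (Player 1): max(3, 3, 2) = 3
H (Player 2): min(1, 15, 14) = 1
I (Player 2): min(9, 14, 1) = 1
G (Player 1): max(1, 1, 13) = 13
K (Player 2): min(12, 11, 6) = 6
L (Player 2): min(4, 10, 6) = 4
J (Player 1): max(6, 4, 8) = 8
B (Player 2): min(3, 13, 8) = 3
O (Player 2): min(14, 14, 2) = 2
N (Player 1): max(2, 5, 7) = 7
M (Player 2): min(7, 15, 9) = 7
Root (Player 1): max(3, 7, 8) = 8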